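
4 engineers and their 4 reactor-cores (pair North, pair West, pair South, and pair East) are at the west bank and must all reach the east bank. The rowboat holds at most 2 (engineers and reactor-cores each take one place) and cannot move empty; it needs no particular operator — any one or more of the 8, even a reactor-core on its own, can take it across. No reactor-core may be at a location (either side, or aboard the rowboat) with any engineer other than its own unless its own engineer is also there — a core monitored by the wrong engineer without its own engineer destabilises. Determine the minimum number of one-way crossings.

impossible

Following every safe sequence of crossings from the start, the most of the 8 that can be at the east bank as the rowboat arrives there on crossings 1, 3, 5 is 2, 3, 4 respectively; the best ever achieved is 4 of 8.
From crossing 7 on, no configuration arises that was not already reachable earlier: only 44 distinct safe configurations (who is on which side, and where the rowboat is) can ever be reached, none of them has everyone across, and every continuation just revisits them. So no valid plan exists.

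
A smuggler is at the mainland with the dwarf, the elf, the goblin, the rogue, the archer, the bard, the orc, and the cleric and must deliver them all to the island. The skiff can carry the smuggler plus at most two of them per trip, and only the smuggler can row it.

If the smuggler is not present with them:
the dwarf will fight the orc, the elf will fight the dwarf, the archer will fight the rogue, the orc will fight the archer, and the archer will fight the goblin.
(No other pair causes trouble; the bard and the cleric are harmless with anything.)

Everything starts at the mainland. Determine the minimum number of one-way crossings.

Counting alone: the smuggler can take at most 2 across per trip to the island, so moving all 8 needs at least 4 loaded trips out, with a return between consecutive ones — at least 7 crossings.
The safety rule pushes this higher. Following every safe sequence of crossings, the most of the 8 that can be at the island as the skiff arrives there on crossing 7 is 7 — never all 8.
So no plan with fewer than 9 crossings exists, and this one achieves 9:
1. Smuggler goes to the island with the archer and the dwarf.  [the mainland: the bard, the cleric, the elf, the goblin, the orc, the rogue | the island: the archer, the dwarf]
2. Smuggler goes back to the mainland alone.  [the mainland: the bard, the cleric, the elf, the goblin, the orc, the rogue | the island: the archer, the dwarf]
3. Smuggler goes to the island with the elf and the goblin.  [the mainland: the bard, the cleric, the orc, the rogue | the island: the archer, the dwarf, the elf, the goblin]
4. Smuggler goes back to the mainland with the archer and the dwarf.  [the mainland: the archer, the bard, the cleric, the dwarf, the orc, the rogue | the island: the elf, the goblin]
5. Smuggler goes to the island with the orc and the rogue.  [the mainland: the archer, the bard, the cleric, the dwarf | the island: the elf, the goblin, the orc, the rogue]
6. Smuggler goes back to the mainland alone.  [the mainland: the archer, the bard, the cleric, the dwarf | the island: the elf, the goblin, the orc, the rogue]
7. Smuggler goes to the island with the bard and the cleric.  [the mainland: the archer, the dwarf | the island: the bard, the cleric, the elf, the goblin, the orc, the rogue]
8. Smuggler goes back to the mainland alone.  [the mainland: the archer, the dwarf | the island: the bard, the cleric, the elf, the goblin, the orc, the rogue]
9. Smuggler goes to the island with the archer and the dwarf.  [the mainland: — | the island: the archer, the bard, the cleric, the dwarf, the elf, the goblin, the orc, the rogue]

9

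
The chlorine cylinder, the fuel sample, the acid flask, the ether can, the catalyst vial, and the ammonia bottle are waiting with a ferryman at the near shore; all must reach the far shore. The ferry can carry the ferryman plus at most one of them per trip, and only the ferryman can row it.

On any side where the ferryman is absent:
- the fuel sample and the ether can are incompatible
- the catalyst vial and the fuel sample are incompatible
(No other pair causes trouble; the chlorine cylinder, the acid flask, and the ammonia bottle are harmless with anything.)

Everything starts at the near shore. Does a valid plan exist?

1. Ferryman goes to the far shore with the fuel sample.  [the near shore: the acid flask, the ammonia bottle, the catalyst vial, the chlorine cylinder, the ether can | the far shore: the fuel sample]
2. Ferryman goes back to the near shore alone.  [the near shore: the acid flask, the ammonia bottle, the catalyst vial, the chlorine cylinder, the ether can | the far shore: the fuel sample]
3. Ferryman goes to the far shore with the chlorine cylinder.  [the near shore: the acid flask, the ammonia bottle, the catalyst vial, the ether can | the far shore: the chlorine cylinder, the fuel sample]
4. Ferryman goes back to the near shore alone.  [the near shore: the acid flask, the ammonia bottle, the catalyst vial, the ether can | the far shore: the chlorine cylinder, the fuel sample]
5. Ferryman goes to the far shore with the acid flask.  [the near shore: the ammonia bottle, the catalyst vial, the ether can | the far shore: the acid flask, the chlorine cylinder, the fuel sample]
6. Ferryman goes back to the near shore alone.  [the near shore: the ammonia bottle, the catalyst vial, the ether can | the far shore: the acid flask, the chlorine cylinder, the fuel sample]
7. Ferryman goes to the far shore with the ether can.  [the near shore: the ammonia bottle, the catalyst vial | the far shore: the acid flask, the chlorine cylinder, the ether can, the fuel sample]
8. Ferryman goes back to the near shore with the fuel sample.  [the near shore: the ammonia bottle, the catalyst vial, the fuel sample | the far shore: the acid flask, the chlorine cylinder, the ether can]
9. Ferryman goes to the far shore with the catalyst vial.  [the near shore: the ammonia bottle, the fuel sample | the far shore: the acid flask, the catalyst vial, the chlorine cylinder, the ether can]
10. Ferryman goes back to the near shore alone.  [the near shore: the ammonia bottle, the fuel sample | the far shore: the acid flask, the catalyst vial, the chlorine cylinder, the ether can]
11. Ferryman goes to the far shore with the ammonia bottle.  [the near shore: the fuel sample | the far shore: the acid flask, the ammonia bottle, the catalyst vial, the chlorine cylinder, the ether can]
12. Ferryman goes back to the near shore alone.  [the near shore: the fuel sample | the far shore: the acid flask, the ammonia bottle, the catalyst vial, the chlorine cylinder, the ether can]
13. Ferryman goes to the far shore with the fuel sample.  [the near shore: — | the far shore: the acid flask, the ammonia bottle, the catalyst vial, the chlorine cylinder, the ether can, the fuel sample]

Yes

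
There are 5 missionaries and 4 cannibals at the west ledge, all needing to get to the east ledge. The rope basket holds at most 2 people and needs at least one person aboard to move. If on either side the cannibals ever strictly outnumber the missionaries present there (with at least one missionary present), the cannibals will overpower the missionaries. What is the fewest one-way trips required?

15

Counting alone: each trip to the east ledge takes at most 2 across and each return brings at least 1 back, so after t trips out (and t−1 returns) at most 2t − (t−1) of the 9 are across; that first reaches 9 at t = 8, so at least 15 crossings are needed.
The plan below uses exactly 15 crossings, so it is optimal:
1. 2 cannibals → the east ledge.  (the west ledge: 5M 2C; the east ledge: 0M 2C)
2. 1 cannibal ← the west ledge.  (the west ledge: 5M 3C; the east ledge: 0M 1C)
3. 2 cannibals → the east ledge.  (the west ledge: 5M 1C; the east ledge: 0M 3C)
4. 1 cannibal ← the west ledge.  (the west ledge: 5M 2C; the east ledge: 0M 2C)
5. 2 missionaries → the east ledge.  (the west ledge: 3M 2C; the east ledge: 2M 2C)
6. 1 cannibal ← the west ledge.  (the west ledge: 3M 3C; the east ledge: 2M 1C)
7. 1 missionary and 1 cannibal → the east ledge.  (the west ledge: 2M 2C; the east ledge: 3M 2C)
8. 1 missionary ← the west ledge.  (the west ledge: 3M 2C; the east ledge: 2M 2C)
9. 1 missionary and 1 cannibal → the east ledge.  (the west ledge: 2M 1C; the east ledge: 3M 3C)
10. 1 cannibal ← the west ledge.  (the west ledge: 2M 2C; the east ledge: 3M 2C)
11. 1 missionary and 1 cannibal → the east ledge.  (the west ledge: 1M 1C; the east ledge: 4M 3C)
12. 1 missionary ← the west ledge.  (the west ledge: 2M 1C; the east ledge: 3M 3C)
13. 1 missionary and 1 cannibal → the east ledge.  (the west ledge: 1M 0C; the east ledge: 4M 4C)
14. 1 cannibal ← the west ledge.  (the west ledge: 1M 1C; the east ledge: 4M 3C)
15. 1 missionary and 1 cannibal → the east ledge.  (the west ledge: 0M 0C; the east ledge: 5M 4C)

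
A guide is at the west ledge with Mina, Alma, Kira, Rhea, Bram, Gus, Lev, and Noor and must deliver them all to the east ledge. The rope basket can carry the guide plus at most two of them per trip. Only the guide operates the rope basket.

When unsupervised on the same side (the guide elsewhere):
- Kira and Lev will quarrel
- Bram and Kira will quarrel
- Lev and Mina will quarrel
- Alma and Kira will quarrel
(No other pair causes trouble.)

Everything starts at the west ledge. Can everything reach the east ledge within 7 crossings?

Counting alone: the guide can take at most 2 across per trip to the east ledge, so moving all 8 needs at least 4 loaded trips out, with a return between consecutive ones — at least 7 crossings.
The safety rule pushes this higher. Following every safe sequence of crossings, the most of the 8 that can be at the east ledge as the rope basket arrives there on crossing 7 is 7 — never all 8.
So the move cannot be finished within 7 crossings. (The shortest complete plan takes 9:)
1. Guide goes to the east ledge with Kira and Mina.  [the west ledge: Alma, Bram, Gus, Lev, Noor, Rhea | the east ledge: Kira, Mina]
2. Guide goes back to the west ledge alone.  [the west ledge: Alma, Bram, Gus, Lev, Noor, Rhea | the east ledge: Kira, Mina]
3. Guide goes to the east ledge with Rhea.  [the west ledge: Alma, Bram, Gus, Lev, Noor | the east ledge: Kira, Mina, Rhea]
4. Guide goes back to the west ledge alone.  [the west ledge: Alma, Bram, Gus, Lev, Noor | the east ledge: Kira, Mina, Rhea]
5. Guide goes to the east ledge with Gus and Noor.  [the west ledge: Alma, Bram, Lev | the east ledge: Gus, Kira, Mina, Noor, Rhea]
6. Guide goes back to the west ledge alone.  [the west ledge: Alma, Bram, Lev | the east ledge: Gus, Kira, Mina, Noor, Rhea]
7. Guide goes to the east ledge with Alma and Bram.  [the west ledge: Lev | the east ledge: Alma, Bram, Gus, Kira, Mina, Noor, Rhea]
8. Guide goes back to the west ledge with Kira.  [the west ledge: Kira, Lev | the east ledge: Alma, Bram, Gus, Mina, Noor, Rhea]
9. Guide goes to the east ledge with Kira and Lev.  [the west ledge: — | the east ledge: Alma, Bram, Gus, Kira, Lev, Mina, Noor, Rhea]

No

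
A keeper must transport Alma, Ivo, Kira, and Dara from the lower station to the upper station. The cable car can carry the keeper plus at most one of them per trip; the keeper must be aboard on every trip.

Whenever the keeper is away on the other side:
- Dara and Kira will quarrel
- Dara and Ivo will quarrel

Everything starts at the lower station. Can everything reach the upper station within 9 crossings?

Yes

Yes — this plan uses 9 crossings (≤ 9):
1. Keeper goes to the upper station with Dara.  [the lower station: Alma, Ivo, Kira | the upper station: Dara]
2. Keeper goes back to the lower station alone.  [the lower station: Alma, Ivo, Kira | the upper station: Dara]
3. Keeper goes to the upper station with Alma.  [the lower station: Ivo, Kira | the upper station: Alma, Dara]
4. Keeper goes back to the lower station alone.  [the lower station: Ivo, Kira | the upper station: Alma, Dara]
5. Keeper goes to the upper station with Ivo.  [the lower station: Kira | the upper station: Alma, Dara, Ivo]
6. Keeper goes back to the lower station with Dara.  [the lower station: Dara, Kira | the upper station: Alma, Ivo]
7. Keeper goes to the upper station with Kira.  [the lower station: Dara | the upper station: Alma, Ivo, Kira]
8. Keeper goes back to the lower station alone.  [the lower station: Dara | the upper station: Alma, Ivo, Kira]
9. Keeper goes to the upper station with Dara.  [the lower station: — | the upper station: Alma, Dara, Ivo, Kira]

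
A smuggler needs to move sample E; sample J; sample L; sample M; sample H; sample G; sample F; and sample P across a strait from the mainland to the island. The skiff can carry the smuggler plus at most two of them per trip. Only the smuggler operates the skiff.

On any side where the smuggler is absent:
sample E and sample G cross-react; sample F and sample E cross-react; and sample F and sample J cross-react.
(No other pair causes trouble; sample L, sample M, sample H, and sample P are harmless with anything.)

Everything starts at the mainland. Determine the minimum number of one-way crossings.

Counting alone: the smuggler can take at most 2 across per trip to the island, so moving all 8 needs at least 4 loaded trips out, with a return between consecutive ones — at least 7 crossings.
The plan below uses exactly 7 crossings, so it is optimal:
1. Smuggler goes to the island with sample E and sample J.  [the mainland: sample F, sample G, sample H, sample L, sample M, sample P | the island: sample E, sample J]
2. Smuggler goes back to the mainland alone.  [the mainland: sample F, sample G, sample H, sample L, sample M, sample P | the island: sample E, sample J]
3. Smuggler goes to the island with sample L and sample M.  [the mainland: sample F, sample G, sample H, sample P | the island: sample E, sample J, sample L, sample M]
4. Smuggler goes back to the mainland alone.  [the mainland: sample F, sample G, sample H, sample P | the island: sample E, sample J, sample L, sample M]
5. Smuggler goes to the island with sample H and sample P.  [the mainland: sample F, sample G | the island: sample E, sample H, sample J, sample L, sample M, sample P]
6. Smuggler goes back to the mainland alone.  [the mainland: sample F, sample G | the island: sample E, sample H, sample J, sample L, sample M, sample P]
7. Smuggler goes to the island with sample F and sample G.  [the mainland: — | the island: sample E, sample F, sample G, sample H, sample J, sample L, sample M, sample P]

7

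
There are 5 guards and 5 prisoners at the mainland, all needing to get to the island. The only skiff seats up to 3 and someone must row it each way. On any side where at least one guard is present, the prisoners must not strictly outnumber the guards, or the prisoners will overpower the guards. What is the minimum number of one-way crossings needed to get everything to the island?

Counting alone: each trip to the island takes at most 3 across and each return brings at least 1 back, so after t trips out (and t−1 returns) at most 3t − (t−1) of the 10 are across; that first reaches 10 at t = 5, so at least 9 crossings are needed.
The safety rule pushes this higher. Following every safe sequence of crossings, the most of the 10 that can be at the island as the skiff arrives there on crossing 9 is 9 — never all 10.
So no plan with fewer than 11 crossings exists, and this one achieves 11:
1. 2 prisoners → the island.  (the mainland: 5G 3P; the island: 0G 2P)
2. 1 prisoner ← the mainland.  (the mainland: 5G 4P; the island: 0G 1P)
3. 3 prisoners → the island.  (the mainland: 5G 1P; the island: 0G 4P)
4. 1 prisoner ← the mainland.  (the mainland: 5G 2P; the island: 0G 3P)
5. 3 guards → the island.  (the mainland: 2G 2P; the island: 3G 3P)
6. 1 guard and 1 prisoner ← the mainland.  (the mainland: 3G 3P; the island: 2G 2P)
7. 3 guards → the island.  (the mainland: 0G 3P; the island: 5G 2P)
8. 1 prisoner ← the mainland.  (the mainland: 0G 4P; the island: 5G 1P)
9. 2 prisoners → the island.  (the mainland: 0G 2P; the island: 5G 3P)
10. 1 prisoner ← the mainland.  (the mainland: 0G 3P; the island: 5G 2P)
11. 3 prisoners → the island.  (the mainland: 0G 0P; the island: 5G 5P)

11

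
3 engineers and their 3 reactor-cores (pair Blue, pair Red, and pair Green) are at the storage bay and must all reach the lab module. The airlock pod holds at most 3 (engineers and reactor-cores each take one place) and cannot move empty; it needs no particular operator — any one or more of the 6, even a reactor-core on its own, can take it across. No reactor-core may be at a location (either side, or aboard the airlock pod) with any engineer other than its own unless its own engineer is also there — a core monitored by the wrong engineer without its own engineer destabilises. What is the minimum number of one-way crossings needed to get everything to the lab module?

5

Counting alone: each trip to the lab module takes at most 3 across and each return brings at least 1 back, so after t trips out (and t−1 returns) at most 3t − (t−1) of the 6 are across; that first reaches 6 at t = 3, so at least 5 crossings are needed.
The plan below uses exactly 5 crossings, so it is optimal:
1. engineer Blue and reactor-core Blue cross → the lab module.
2. engineer Blue crosses ← the storage bay.
3. engineer Blue, engineer Green, and engineer Red cross → the lab module.
4. reactor-core Blue crosses ← the storage bay.
5. reactor-core Blue, reactor-core Green, and reactor-core Red cross → the lab module.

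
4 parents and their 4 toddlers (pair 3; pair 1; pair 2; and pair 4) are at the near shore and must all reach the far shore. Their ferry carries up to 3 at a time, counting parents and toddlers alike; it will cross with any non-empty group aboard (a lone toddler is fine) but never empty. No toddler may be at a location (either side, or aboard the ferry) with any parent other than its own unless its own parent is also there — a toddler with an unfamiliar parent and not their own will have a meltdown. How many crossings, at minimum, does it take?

Counting alone: each trip to the far shore takes at most 3 across and each return brings at least 1 back, so after t trips out (and t−1 returns) at most 3t − (t−1) of the 8 are across; that first reaches 8 at t = 4, so at least 7 crossings are needed.
The safety rule pushes this higher. Following every safe sequence of crossings, the most of the 8 that can be at the far shore as the ferry arrives there on crossing 7 is 7 — never all 8.
So no plan with fewer than 9 crossings exists, and this one achieves 9:
1. parent 3 and toddler 3 cross → the far shore.
2. parent 3 crosses ← the near shore.
3. parent 1, parent 3, and toddler 1 cross → the far shore.
4. parent 3 and toddler 3 cross ← the near shore.
5. parent 2, parent 3, and parent 4 cross → the far shore.
6. toddler 1 crosses ← the near shore.
7. toddler 1 and toddler 3 cross → the far shore.
8. toddler 3 crosses ← the near shore.
9. toddler 2, toddler 3, and toddler 4 cross → the far shore.

9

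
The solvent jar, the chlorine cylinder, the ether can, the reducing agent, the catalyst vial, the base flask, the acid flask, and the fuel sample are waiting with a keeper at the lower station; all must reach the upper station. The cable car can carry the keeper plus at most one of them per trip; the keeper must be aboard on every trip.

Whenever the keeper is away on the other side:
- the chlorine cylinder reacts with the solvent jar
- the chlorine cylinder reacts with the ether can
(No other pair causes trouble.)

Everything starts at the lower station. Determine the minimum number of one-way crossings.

Counting alone: the keeper can take at most 1 across per trip to the upper station, so moving all 8 needs at least 8 loaded trips out, with a return between consecutive ones — at least 15 crossings.
The safety rule pushes this higher. Following every safe sequence of crossings, the most of the 8 that can be at the upper station as the cable car arrives there on crossing 15 is 7 — never all 8.
So no plan with fewer than 17 crossings exists, and this one achieves 17:
1. Keeper goes to the upper station with the chlorine cylinder.  [the lower station: the acid flask, the base flask, the catalyst vial, the ether can, the fuel sample, the reducing agent, the solvent jar | the upper station: the chlorine cylinder]
2. Keeper goes back to the lower station alone.  [the lower station: the acid flask, the base flask, the catalyst vial, the ether can, the fuel sample, the reducing agent, the solvent jar | the upper station: the chlorine cylinder]
3. Keeper goes to the upper station with the solvent jar.  [the lower station: the acid flask, the base flask, the catalyst vial, the ether can, the fuel sample, the reducing agent | the upper station: the chlorine cylinder, the solvent jar]
4. Keeper goes back to the lower station with the chlorine cylinder.  [the lower station: the acid flask, the base flask, the catalyst vial, the chlorine cylinder, the ether can, the fuel sample, the reducing agent | the upper station: the solvent jar]
5. Keeper goes to the upper station with the ether can.  [the lower station: the acid flask, the base flask, the catalyst vial, the chlorine cylinder, the fuel sample, the reducing agent | the upper station: the ether can, the solvent jar]
6. Keeper goes back to the lower station alone.  [the lower station: the acid flask, the base flask, the catalyst vial, the chlorine cylinder, the fuel sample, the reducing agent | the upper station: the ether can, the solvent jar]
7. Keeper goes to the upper station with the reducing agent.  [the lower station: the acid flask, the base flask, the catalyst vial, the chlorine cylinder, the fuel sample | the upper station: the ether can, the reducing agent, the solvent jar]
8. Keeper goes back to the lower station alone.  [the lower station: the acid flask, the base flask, the catalyst vial, the chlorine cylinder, the fuel sample | the upper station: the ether can, the reducing agent, the solvent jar]
9. Keeper goes to the upper station with the catalyst vial.  [the lower station: the acid flask, the base flask, the chlorine cylinder, the fuel sample | the upper station: the catalyst vial, the ether can, the reducing agent, the solvent jar]
10. Keeper goes back to the lower station alone.  [the lower station: the acid flask, the base flask, the chlorine cylinder, the fuel sample | the upper station: the catalyst vial, the ether can, the reducing agent, the solvent jar]
11. Keeper goes to the upper station with the base flask.  [the lower station: the acid flask, the chlorine cylinder, the fuel sample | the upper station: the base flask, the catalyst vial, the ether can, the reducing agent, the solvent jar]
12. Keeper goes back to the lower station alone.  [the lower station: the acid flask, the chlorine cylinder, the fuel sample | the upper station: the base flask, the catalyst vial, the ether can, the reducing agent, the solvent jar]
13. Keeper goes to the upper station with the acid flask.  [the lower station: the chlorine cylinder, the fuel sample | the upper station: the acid flask, the base flask, the catalyst vial, the ether can, the reducing agent, the solvent jar]
14. Keeper goes back to the lower station alone.  [the lower station: the chlorine cylinder, the fuel sample | the upper station: the acid flask, the base flask, the catalyst vial, the ether can, the reducing agent, the solvent jar]
15. Keeper goes to the upper station with the fuel sample.  [the lower station: the chlorine cylinder | the upper station: the acid flask, the base flask, the catalyst vial, the ether can, the fuel sample, the reducing agent, the solvent jar]
16. Keeper goes back to the lower station alone.  [the lower station: the chlorine cylinder | the upper station: the acid flask, the base flask, the catalyst vial, the ether can, the fuel sample, the reducing agent, the solvent jar]
17. Keeper goes to the upper station with the chlorine cylinder.  [the lower station: — | the upper station: the acid flask, the base flask, the catalyst vial, the chlorine cylinder, the ether can, the fuel sample, the reducing agent, the solvent jar]

17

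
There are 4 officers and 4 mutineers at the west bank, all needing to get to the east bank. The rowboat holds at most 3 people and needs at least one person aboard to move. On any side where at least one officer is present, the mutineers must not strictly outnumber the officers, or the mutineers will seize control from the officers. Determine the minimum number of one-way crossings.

Counting alone: each trip to the east bank takes at most 3 across and each return brings at least 1 back, so after t trips out (and t−1 returns) at most 3t − (t−1) of the 8 are across; that first reaches 8 at t = 4, so at least 7 crossings are needed.
The safety rule pushes this higher. Following every safe sequence of crossings, the most of the 8 that can be at the east bank as the rowboat arrives there on crossing 7 is 7 — never all 8.
So no plan with fewer than 9 crossings exists, and this one achieves 9:
1. 2 mutineers → the east bank.  (the west bank: 4O 2M; the east bank: 0O 2M)
2. 1 mutineer ← the west bank.  (the west bank: 4O 3M; the east bank: 0O 1M)
3. 3 mutineers → the east bank.  (the west bank: 4O 0M; the east bank: 0O 4M)
4. 1 mutineer ← the west bank.  (the west bank: 4O 1M; the east bank: 0O 3M)
5. 3 officers → the east bank.  (the west bank: 1O 1M; the east bank: 3O 3M)
6. 1 officer and 1 mutineer ← the west bank.  (the west bank: 2O 2M; the east bank: 2O 2M)
7. 2 officers → the east bank.  (the west bank: 0O 2M; the east bank: 4O 2M)
8. 1 mutineer ← the west bank.  (the west bank: 0O 3M; the east bank: 4O 1M)
9. 3 mutineers → the east bank.  (the west bank: 0O 0M; the east bank: 4O 4M)

9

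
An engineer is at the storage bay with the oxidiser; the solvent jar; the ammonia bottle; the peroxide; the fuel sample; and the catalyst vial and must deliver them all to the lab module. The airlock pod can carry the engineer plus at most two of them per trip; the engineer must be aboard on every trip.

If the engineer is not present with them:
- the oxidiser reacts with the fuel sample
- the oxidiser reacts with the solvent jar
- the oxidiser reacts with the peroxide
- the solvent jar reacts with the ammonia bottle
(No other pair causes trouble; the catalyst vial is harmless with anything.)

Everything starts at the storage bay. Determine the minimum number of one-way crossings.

7

Counting alone: the engineer can take at most 2 across per trip to the lab module, so moving all 6 needs at least 3 loaded trips out, with a return between consecutive ones — at least 5 crossings.
The safety rule pushes this higher. Following every safe sequence of crossings, the most of the 6 that can be at the lab module as the airlock pod arrives there on crossing 5 is 5 — never all 6.
So no plan with fewer than 7 crossings exists, and this one achieves 7:
1. Engineer goes to the lab module with the oxidiser and the solvent jar.
2. Engineer goes back to the storage bay with the oxidiser.
3. Engineer goes to the lab module with the oxidiser and the peroxide.
4. Engineer goes back to the storage bay with the oxidiser.
5. Engineer goes to the lab module with the catalyst vial and the fuel sample.
6. Engineer goes back to the storage bay alone.
7. Engineer goes to the lab module with the ammonia bottle and the oxidiser.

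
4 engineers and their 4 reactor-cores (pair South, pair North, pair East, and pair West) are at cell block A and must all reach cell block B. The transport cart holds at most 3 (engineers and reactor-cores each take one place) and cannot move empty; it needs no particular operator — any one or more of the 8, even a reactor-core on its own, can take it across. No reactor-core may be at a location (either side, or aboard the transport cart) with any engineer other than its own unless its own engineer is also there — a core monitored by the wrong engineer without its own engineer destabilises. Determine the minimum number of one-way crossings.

9

Counting alone: each trip to cell block B takes at most 3 across and each return brings at least 1 back, so after t trips out (and t−1 returns) at most 3t − (t−1) of the 8 are across; that first reaches 8 at t = 4, so at least 7 crossings are needed.
The safety rule pushes this higher. Following every safe sequence of crossings, the most of the 8 that can be at cell block B as the transport cart arrives there on crossing 7 is 7 — never all 8.
So no plan with fewer than 9 crossings exists, and this one achieves 9:
1. engineer South and reactor-core South cross → cell block B.
2. engineer South crosses ← cell block A.
3. engineer North, engineer South, and reactor-core North cross → cell block B.
4. engineer South and reactor-core South cross ← cell block A.
5. engineer East, engineer South, and engineer West cross → cell block B.
6. reactor-core North crosses ← cell block A.
7. reactor-core North and reactor-core South cross → cell block B.
8. reactor-core South crosses ← cell block A.
9. reactor-core East, reactor-core South, and reactor-core West cross → cell block B.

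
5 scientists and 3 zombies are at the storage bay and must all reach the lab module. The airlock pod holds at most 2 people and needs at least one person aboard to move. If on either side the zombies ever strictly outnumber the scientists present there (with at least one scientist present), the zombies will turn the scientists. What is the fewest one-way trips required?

13

Counting alone: each trip to the lab module takes at most 2 across and each return brings at least 1 back, so after t trips out (and t−1 returns) at most 2t − (t−1) of the 8 are across; that first reaches 8 at t = 7, so at least 13 crossings are needed.
The plan below uses exactly 13 crossings, so it is optimal:
1. 2 zombies → the lab module.  (the storage bay: 5S 1Z; the lab module: 0S 2Z)
2. 1 zombie ← the storage bay.  (the storage bay: 5S 2Z; the lab module: 0S 1Z)
3. 2 zombies → the lab module.  (the storage bay: 5S 0Z; the lab module: 0S 3Z)
4. 1 zombie ← the storage bay.  (the storage bay: 5S 1Z; the lab module: 0S 2Z)
5. 2 scientists → the lab module.  (the storage bay: 3S 1Z; the lab module: 2S 2Z)
6. 1 zombie ← the storage bay.  (the storage bay: 3S 2Z; the lab module: 2S 1Z)
7. 1 scientist and 1 zombie → the lab module.  (the storage bay: 2S 1Z; the lab module: 3S 2Z)
8. 1 zombie ← the storage bay.  (the storage bay: 2S 2Z; the lab module: 3S 1Z)
9. 2 zombies → the lab module.  (the storage bay: 2S 0Z; the lab module: 3S 3Z)
10. 1 zombie ← the storage bay.  (the storage bay: 2S 1Z; the lab module: 3S 2Z)
11. 1 scientist and 1 zombie → the lab module.  (the storage bay: 1S 0Z; the lab module: 4S 3Z)
12. 1 zombie ← the storage bay.  (the storage bay: 1S 1Z; the lab module: 4S 2Z)
13. 1 scientist and 1 zombie → the lab module.  (the storage bay: 0S 0Z; the lab module: 5S 3Z)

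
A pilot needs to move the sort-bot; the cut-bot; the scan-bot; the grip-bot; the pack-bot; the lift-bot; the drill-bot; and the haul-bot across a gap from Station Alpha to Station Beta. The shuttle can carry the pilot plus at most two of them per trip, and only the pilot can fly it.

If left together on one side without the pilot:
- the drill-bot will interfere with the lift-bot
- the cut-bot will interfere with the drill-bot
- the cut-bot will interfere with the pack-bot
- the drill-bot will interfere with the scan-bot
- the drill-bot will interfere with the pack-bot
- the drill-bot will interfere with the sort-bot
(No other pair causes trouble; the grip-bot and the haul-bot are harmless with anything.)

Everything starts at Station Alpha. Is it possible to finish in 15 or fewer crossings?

Yes — this plan uses 13 crossings (≤ 15):
1. Pilot goes to Station Beta with the cut-bot and the drill-bot.
2. Pilot goes back to Station Alpha with the cut-bot.
3. Pilot goes to Station Beta with the cut-bot and the sort-bot.
4. Pilot goes back to Station Alpha with the drill-bot.
5. Pilot goes to Station Beta with the drill-bot and the scan-bot.
6. Pilot goes back to Station Alpha with the drill-bot.
7. Pilot goes to Station Beta with the drill-bot and the grip-bot.
8. Pilot goes back to Station Alpha with the drill-bot.
9. Pilot goes to Station Beta with the lift-bot and the pack-bot.
10. Pilot goes back to Station Alpha with the cut-bot.
11. Pilot goes to Station Beta with the cut-bot and the haul-bot.
12. Pilot goes back to Station Alpha with the cut-bot.
13. Pilot goes to Station Beta with the cut-bot and the drill-bot.

Yes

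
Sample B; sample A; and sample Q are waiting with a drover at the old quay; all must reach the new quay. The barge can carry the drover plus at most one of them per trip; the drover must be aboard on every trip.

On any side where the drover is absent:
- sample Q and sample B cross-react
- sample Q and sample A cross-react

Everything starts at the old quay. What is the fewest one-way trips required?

Counting alone: the drover can take at most 1 across per trip to the new quay, so moving all 3 needs at least 3 loaded trips out, with a return between consecutive ones — at least 5 crossings.
The safety rule pushes this higher. Following every safe sequence of crossings, the most of the 3 that can be at the new quay as the barge arrives there on crossing 5 is 2 — never all 3.
So no plan with fewer than 7 crossings exists, and this one achieves 7:
1. Drover goes to the new quay with sample Q.  [the old quay: sample A, sample B | the new quay: sample Q]
2. Drover goes back to the old quay alone.  [the old quay: sample A, sample B | the new quay: sample Q]
3. Drover goes to the new quay with sample B.  [the old quay: sample A | the new quay: sample B, sample Q]
4. Drover goes back to the old quay with sample Q.  [the old quay: sample A, sample Q | the new quay: sample B]
5. Drover goes to the new quay with sample A.  [the old quay: sample Q | the new quay: sample A, sample B]
6. Drover goes back to the old quay alone.  [the old quay: sample Q | the new quay: sample A, sample B]
7. Drover goes to the new quay with sample Q.  [the old quay: — | the new quay: sample A, sample B, sample Q]

7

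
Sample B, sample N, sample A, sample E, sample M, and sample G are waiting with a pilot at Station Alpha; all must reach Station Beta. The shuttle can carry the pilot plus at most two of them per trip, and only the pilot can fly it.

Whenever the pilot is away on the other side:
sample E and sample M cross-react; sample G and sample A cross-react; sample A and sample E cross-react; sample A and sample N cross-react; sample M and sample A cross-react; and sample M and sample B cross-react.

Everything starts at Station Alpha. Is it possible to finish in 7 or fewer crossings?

Counting alone: the pilot can take at most 2 across per trip to Station Beta, so moving all 6 needs at least 3 loaded trips out, with a return between consecutive ones — at least 5 crossings.
The safety rule pushes this higher. Following every safe sequence of crossings, the most of the 6 that can be at Station Beta as the shuttle arrives there on crossings 5, 7 is 4, 5 respectively — never all 6.
So the move cannot be finished within 7 crossings. (The shortest complete plan takes 9:)
1. Pilot goes to Station Beta with sample A and sample M.
2. Pilot goes back to Station Alpha with sample A.
3. Pilot goes to Station Beta with sample A and sample B.
4. Pilot goes back to Station Alpha with sample M.
5. Pilot goes to Station Beta with sample E and sample N.
6. Pilot goes back to Station Alpha with sample A.
7. Pilot goes to Station Beta with sample A and sample G.
8. Pilot goes back to Station Alpha with sample A.
9. Pilot goes to Station Beta with sample A and sample M.

No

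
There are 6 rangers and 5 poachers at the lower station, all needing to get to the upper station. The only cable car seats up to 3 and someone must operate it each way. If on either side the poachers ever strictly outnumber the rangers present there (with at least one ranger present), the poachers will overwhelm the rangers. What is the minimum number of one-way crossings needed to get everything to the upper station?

Counting alone: each trip to the upper station takes at most 3 across and each return brings at least 1 back, so after t trips out (and t−1 returns) at most 3t − (t−1) of the 11 are across; that first reaches 11 at t = 5, so at least 9 crossings are needed.
The plan below uses exactly 9 crossings, so it is optimal:
1. 3 poachers → the upper station.  (the lower station: 6R 2P; the upper station: 0R 3P)
2. 1 poacher ← the lower station.  (the lower station: 6R 3P; the upper station: 0R 2P)
3. 3 rangers → the upper station.  (the lower station: 3R 3P; the upper station: 3R 2P)
4. 1 ranger ← the lower station.  (the lower station: 4R 3P; the upper station: 2R 2P)
5. 2 rangers and 1 poacher → the upper station.  (the lower station: 2R 2P; the upper station: 4R 3P)
6. 1 ranger ← the lower station.  (the lower station: 3R 2P; the upper station: 3R 3P)
7. 2 rangers and 1 poacher → the upper station.  (the lower station: 1R 1P; the upper station: 5R 4P)
8. 1 ranger ← the lower station.  (the lower station: 2R 1P; the upper station: 4R 4P)
9. 2 rangers and 1 poacher → the upper station.  (the lower station: 0R 0P; the upper station: 6R 5P)

9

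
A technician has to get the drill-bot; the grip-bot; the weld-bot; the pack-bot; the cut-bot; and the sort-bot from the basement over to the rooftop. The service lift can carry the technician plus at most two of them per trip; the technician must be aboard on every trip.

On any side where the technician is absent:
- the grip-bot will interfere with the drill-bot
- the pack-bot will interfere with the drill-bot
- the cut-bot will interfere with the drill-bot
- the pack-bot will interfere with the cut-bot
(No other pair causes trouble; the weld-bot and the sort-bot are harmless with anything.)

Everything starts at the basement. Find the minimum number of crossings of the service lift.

9

Counting alone: the technician can take at most 2 across per trip to the rooftop, so moving all 6 needs at least 3 loaded trips out, with a return between consecutive ones — at least 5 crossings.
The safety rule pushes this higher. Following every safe sequence of crossings, the most of the 6 that can be at the rooftop as the service lift arrives there on crossings 5, 7 is 4, 5 respectively — never all 6.
So no plan with fewer than 9 crossings exists, and this one achieves 9:
1. Technician goes to the rooftop with the drill-bot and the pack-bot.  [the basement: the cut-bot, the grip-bot, the sort-bot, the weld-bot | the rooftop: the drill-bot, the pack-bot]
2. Technician goes back to the basement with the drill-bot.  [the basement: the cut-bot, the drill-bot, the grip-bot, the sort-bot, the weld-bot | the rooftop: the pack-bot]
3. Technician goes to the rooftop with the drill-bot and the grip-bot.  [the basement: the cut-bot, the sort-bot, the weld-bot | the rooftop: the drill-bot, the grip-bot, the pack-bot]
4. Technician goes back to the basement with the drill-bot.  [the basement: the cut-bot, the drill-bot, the sort-bot, the weld-bot | the rooftop: the grip-bot, the pack-bot]
5. Technician goes to the rooftop with the drill-bot and the weld-bot.  [the basement: the cut-bot, the sort-bot | the rooftop: the drill-bot, the grip-bot, the pack-bot, the weld-bot]
6. Technician goes back to the basement with the drill-bot.  [the basement: the cut-bot, the drill-bot, the sort-bot | the rooftop: the grip-bot, the pack-bot, the weld-bot]
7. Technician goes to the rooftop with the drill-bot and the sort-bot.  [the basement: the cut-bot | the rooftop: the drill-bot, the grip-bot, the pack-bot, the sort-bot, the weld-bot]
8. Technician goes back to the basement with the drill-bot.  [the basement: the cut-bot, the drill-bot | the rooftop: the grip-bot, the pack-bot, the sort-bot, the weld-bot]
9. Technician goes to the rooftop with the cut-bot and the drill-bot.  [the basement: — | the rooftop: the cut-bot, the drill-bot, the grip-bot, the pack-bot, the sort-bot, the weld-bot]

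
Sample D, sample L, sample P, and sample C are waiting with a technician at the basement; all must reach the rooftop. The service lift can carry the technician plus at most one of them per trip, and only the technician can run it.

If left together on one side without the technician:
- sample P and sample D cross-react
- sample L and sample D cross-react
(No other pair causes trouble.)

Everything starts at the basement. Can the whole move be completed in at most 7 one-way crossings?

Counting alone: the technician can take at most 1 across per trip to the rooftop, so moving all 4 needs at least 4 loaded trips out, with a return between consecutive ones — at least 7 crossings.
The safety rule pushes this higher. Following every safe sequence of crossings, the most of the 4 that can be at the rooftop as the service lift arrives there on crossing 7 is 3 — never all 4.
So the move cannot be finished within 7 crossings. (The shortest complete plan takes 9:)
1. Technician goes to the rooftop with sample D.  [the basement: sample C, sample L, sample P | the rooftop: sample D]
2. Technician goes back to the basement alone.  [the basement: sample C, sample L, sample P | the rooftop: sample D]
3. Technician goes to the rooftop with sample L.  [the basement: sample C, sample P | the rooftop: sample D, sample L]
4. Technician goes back to the basement with sample D.  [the basement: sample C, sample D, sample P | the rooftop: sample L]
5. Technician goes to the rooftop with sample P.  [the basement: sample C, sample D | the rooftop: sample L, sample P]
6. Technician goes back to the basement alone.  [the basement: sample C, sample D | the rooftop: sample L, sample P]
7. Technician goes to the rooftop with sample C.  [the basement: sample D | the rooftop: sample C, sample L, sample P]
8. Technician goes back to the basement alone.  [the basement: sample D | the rooftop: sample C, sample L, sample P]
9. Technician goes to the rooftop with sample D.  [the basement: — | the rooftop: sample C, sample D, sample L, sample P]

No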